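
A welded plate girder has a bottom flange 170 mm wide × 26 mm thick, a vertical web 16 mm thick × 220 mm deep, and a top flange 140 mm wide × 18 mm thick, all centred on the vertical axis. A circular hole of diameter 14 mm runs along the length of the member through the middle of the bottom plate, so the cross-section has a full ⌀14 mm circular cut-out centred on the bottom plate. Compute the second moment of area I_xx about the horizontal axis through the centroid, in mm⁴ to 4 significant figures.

Break the section into simple shapes (no overlaps), measuring from the bottom-left corner of the bounding box.
Bottom plate: 170 × 26, A = 4 420 mm², y = 13 mm, Ī = 248 993 mm⁴.
Web plate: 16 × 220, A = 3 520 mm², y = 136 mm, Ī = 14 197 333 mm⁴.
Top plate: 140 × 18, A = 2 520 mm², y = 255 mm, Ī = 68 040 mm⁴.
Hole (subtracted): ⌀14, A = 153.938 mm², y = 13 mm, Ī = 1885.74 mm⁴.
Centroid: ȳ = ΣA·y / ΣA = 114.183 mm.
Transfer each piece to the horizontal axis through the centroid using Ī + A·d² with d = y − 114.183:
  bottom plate: d = -101.183 mm → contributes +45 501 101 mm⁴
  web plate: d = 21.8168 mm → contributes +15 872 762 mm⁴
  top plate: d = 140.817 mm → contributes +50 038 078 mm⁴
  hole: d = -101.183 mm → contributes −1 577 909 mm⁴
Total I = 109 834 033 mm⁴.

I_xx ≈ 1.098 × 10⁸ mm⁴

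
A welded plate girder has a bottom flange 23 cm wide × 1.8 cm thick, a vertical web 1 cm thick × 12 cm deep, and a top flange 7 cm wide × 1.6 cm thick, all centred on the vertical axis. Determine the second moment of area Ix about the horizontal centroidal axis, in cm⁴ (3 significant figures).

Decompose the section into non-overlapping parts with the origin at the bottom-left of its bounding rectangle.
Bottom plate: 23 × 1.8, A = 41.4 cm², y = 0.9 cm, Ī = 11.178 cm⁴.
Web plate: 1 × 12, A = 12 cm², y = 7.8 cm, Ī = 144 cm⁴.
Top plate: 7 × 1.6, A = 11.2 cm², y = 14.6 cm, Ī = 2.3893 cm⁴.
Centroid: ȳ = ΣA·y / ΣA = 4.557 cm.
Transfer each piece to the horizontal centroidal axis using Ī + A·d² with d = y − 4.557:
  bottom plate: d = -3.657 cm → contributes +564.84 cm⁴
  web plate: d = 3.243 cm → contributes +270.21 cm⁴
  top plate: d = 10.043 cm → contributes +1 132 cm⁴
Total I = 1967.1 cm⁴.

Ix ≈ 1970 cm⁴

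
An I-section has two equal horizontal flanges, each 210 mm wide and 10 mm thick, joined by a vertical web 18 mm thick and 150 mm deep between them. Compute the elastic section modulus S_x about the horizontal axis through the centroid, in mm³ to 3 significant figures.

Decompose the section into non-overlapping parts with the origin at the bottom-left of its bounding rectangle.
Bottom flange: 210 × 10, A = 2 100 mm², y = 5 mm, Ī = 17 500 mm⁴.
Web: 18 × 150, A = 2 700 mm², y = 85 mm, Ī = 5 062 500 mm⁴.
Top flange: 210 × 10, A = 2 100 mm², y = 165 mm, Ī = 17 500 mm⁴.
By symmetry the centroid is at mid-height, ȳ = 85 mm.
Transfer each piece to the horizontal axis through the centroid using Ī + A·d² with d = y − 85:
  bottom flange: d = -80 mm → contributes +13 457 500 mm⁴
  web: d = 0 mm → contributes +5 062 500 mm⁴
  top flange: d = 80 mm → contributes +13 457 500 mm⁴
Total I = 31 977 500 mm⁴.
Extreme fibre distance c = 85 mm; S = I/c = 376 206 mm³.

S_x ≈ 3.76 × 10⁵ mm³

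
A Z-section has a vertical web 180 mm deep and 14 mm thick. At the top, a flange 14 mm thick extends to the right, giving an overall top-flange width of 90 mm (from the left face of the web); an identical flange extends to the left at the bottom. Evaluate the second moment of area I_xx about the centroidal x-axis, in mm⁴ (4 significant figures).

I_xx ≈ 2.150 × 10⁷ mm⁴

Split into non-overlapping primitives; take the origin at the lower-left of the bounding box.
Web: 14 × 180, A = 2 520 mm², y = 90 mm, Ī = 6 804 000 mm⁴.
Top flange (beyond web): 76 × 14, A = 1 064 mm², y = 173 mm, Ī = 17378.7 mm⁴.
Bottom flange (beyond web): 76 × 14, A = 1 064 mm², y = 7 mm, Ī = 17378.7 mm⁴.
Centroid: ȳ = ΣA·y / ΣA = 90 mm.
Transfer each piece to the centroidal x-axis using Ī + A·d² with d = y − 90:
  web: d = 0 mm → contributes +6 804 000 mm⁴
  top flange (beyond web): d = 83 mm → contributes +7 347 275 mm⁴
  bottom flange (beyond web): d = -83 mm → contributes +7 347 275 mm⁴
Total I = 21 498 549 mm⁴.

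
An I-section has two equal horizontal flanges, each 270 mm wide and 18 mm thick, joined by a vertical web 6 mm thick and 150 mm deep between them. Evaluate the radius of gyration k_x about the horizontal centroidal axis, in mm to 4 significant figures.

Break the section into simple shapes (no overlaps), measuring from the bottom-left corner of the bounding box.
Bottom flange: 270 × 18, A = 4 860 mm², y = 9 mm, Ī = 131 220 mm⁴.
Web: 6 × 150, A = 900 mm², y = 93 mm, Ī = 1 687 500 mm⁴.
Top flange: 270 × 18, A = 4 860 mm², y = 177 mm, Ī = 131 220 mm⁴.
By symmetry the centroid is at mid-height, ȳ = 93 mm.
Transfer each piece to the horizontal centroidal axis using Ī + A·d² with d = y − 93:
  bottom flange: d = -84 mm → contributes +34 423 380 mm⁴
  web: d = 0 mm → contributes +1 687 500 mm⁴
  top flange: d = 84 mm → contributes +34 423 380 mm⁴
Total I = 70 534 260 mm⁴.
Radius of gyration: k = √(I/A) = √(70 534 260 / 10 620) = 81.4963 mm.

k_x ≈ 81.50 mm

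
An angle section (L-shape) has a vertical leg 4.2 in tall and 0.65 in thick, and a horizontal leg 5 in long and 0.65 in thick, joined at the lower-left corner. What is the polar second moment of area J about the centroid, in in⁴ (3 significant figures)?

Break the section into simple shapes (no overlaps), measuring from the bottom-left corner of the bounding box.
Vertical leg: 0.65 × 4.2, A = 2.73 in², y = 2.1 in, Ī = 4.0131 in⁴.
Horizontal leg (remainder): 4.35 × 0.65, A = 2.8275 in², y = 0.325 in, Ī = 0.099552 in⁴.
Centroid: ȳ = ΣA·y / ΣA = 1.1969 in.
Transfer each piece to the centroidal x-axis using Ī + A·d² with d = y − 1.1969:
  vertical leg: d = 0.90307 in → contributes +6.2395 in⁴
  horizontal leg (remainder): d = -0.87193 in → contributes +2.2492 in⁴
Total I = 8.4887 in⁴.
For the y-axis: x̄ = 1.5969 in.
Repeating about the centroidal y-axis gives I_y = 13.236 in⁴.
Polar second moment: J = I_x + I_y = 21.724 in⁴.

J ≈ 21.7 in⁴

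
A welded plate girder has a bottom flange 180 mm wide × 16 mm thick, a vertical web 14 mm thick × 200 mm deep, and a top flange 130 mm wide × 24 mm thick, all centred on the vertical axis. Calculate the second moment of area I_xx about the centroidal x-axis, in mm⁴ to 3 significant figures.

I_xx ≈ 8.21 × 10⁷ mm⁴

Decompose the section into non-overlapping parts with the origin at the bottom-left of its bounding rectangle.
Bottom plate: 180 × 16, A = 2 880 mm², y = 8 mm, Ī = 61 440 mm⁴.
Web plate: 14 × 200, A = 2 800 mm², y = 116 mm, Ī = 9 333 333 mm⁴.
Top plate: 130 × 24, A = 3 120 mm², y = 228 mm, Ī = 149 760 mm⁴.
Centroid: ȳ = ΣA·y / ΣA = 120.36 mm.
Transfer each piece to the centroidal x-axis using Ī + A·d² with d = y − 120.36:
  bottom plate: d = -112.36 mm → contributes +36 423 130 mm⁴
  web plate: d = -4.3636 mm → contributes +9 386 649 mm⁴
  top plate: d = 107.64 mm → contributes +36 296 791 mm⁴
Total I = 82 106 570 mm⁴.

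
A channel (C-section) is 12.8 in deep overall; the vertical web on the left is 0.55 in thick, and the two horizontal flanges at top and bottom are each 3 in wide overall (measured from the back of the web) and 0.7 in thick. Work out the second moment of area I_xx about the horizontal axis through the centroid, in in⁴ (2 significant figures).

Decompose the section into non-overlapping parts with the origin at the bottom-left of its bounding rectangle.
Web: 0.55 × 12.8, A = 7.04 in², y = 6.4 in, Ī = 96.12 in⁴.
Top flange (beyond web): 2.45 × 0.7, A = 1.715 in², y = 12.45 in, Ī = 0.07003 in⁴.
Bottom flange (beyond web): 2.45 × 0.7, A = 1.715 in², y = 0.35 in, Ī = 0.07003 in⁴.
By symmetry the centroid is at mid-height, ȳ = 6.4 in.
Transfer each piece to the horizontal axis through the centroid using Ī + A·d² with d = y − 6.4:
  web: d = 0 in → contributes +96.12 in⁴
  top flange (beyond web): d = 6.05 in → contributes +62.84 in⁴
  bottom flange (beyond web): d = -6.05 in → contributes +62.84 in⁴
Total I = 221.8 in⁴.

I_xx ≈ 220 in⁴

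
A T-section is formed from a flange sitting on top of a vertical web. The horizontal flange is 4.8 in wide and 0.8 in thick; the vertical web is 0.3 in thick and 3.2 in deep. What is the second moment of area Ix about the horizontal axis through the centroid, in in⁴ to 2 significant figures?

Ix ≈ 4.1 in⁴

Decompose the section into non-overlapping parts with the origin at the bottom-left of its bounding rectangle.
Flange: 4.8 × 0.8, A = 3.84 in², y = 3.6 in, Ī = 0.2048 in⁴.
Web: 0.3 × 3.2, A = 0.96 in², y = 1.6 in, Ī = 0.8192 in⁴.
Centroid: ȳ = ΣA·y / ΣA = 3.2 in.
Transfer each piece to the horizontal axis through the centroid using Ī + A·d² with d = y − 3.2:
  flange: d = 0.4 in → contributes +0.8192 in⁴
  web: d = -1.6 in → contributes +3.277 in⁴
Total I = 4.096 in⁴.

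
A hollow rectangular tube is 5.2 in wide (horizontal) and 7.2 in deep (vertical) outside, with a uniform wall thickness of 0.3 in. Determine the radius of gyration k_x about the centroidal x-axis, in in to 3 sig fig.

k_x ≈ 2.70 in

Treat the section as a set of non-overlapping primitives; coordinates are from the bounding-box lower-left.
Outer rectangle: 5.2 × 7.2, A = 37.44 in², y = 3.6 in, Ī = 161.74 in⁴.
Inner void (subtracted): 4.6 × 6.6, A = 30.36 in², y = 3.6 in, Ī = 110.21 in⁴.
By symmetry the centroid is at mid-height, ȳ = 3.6 in.
All pieces are centred on the centroidal x-axis, so I = ΣĪ (holes subtracted) = 51.534 in⁴.
Radius of gyration: k = √(I/A) = √(51.534 / 7.08) = 2.6979 in.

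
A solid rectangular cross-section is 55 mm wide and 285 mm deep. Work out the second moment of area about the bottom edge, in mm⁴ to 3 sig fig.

The section: 55 × 285, A = 15 675 mm², y = 142.5 mm, Ī = 106 100 156 mm⁴.
Transfer it to the bottom edge using Ī + A·d² with d = y − 0:
  the section: d = 142.5 mm → contributes +424 400 625 mm⁴
Total I = 424 400 625 mm⁴.

I_base ≈ 4.24 × 10⁸ mm⁴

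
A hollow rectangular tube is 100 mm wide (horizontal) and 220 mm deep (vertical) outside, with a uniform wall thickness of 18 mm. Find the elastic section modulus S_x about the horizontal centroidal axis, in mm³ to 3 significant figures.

S_x ≈ 5.05 × 10⁵ mm³

Decompose the section into non-overlapping parts with the origin at the bottom-left of its bounding rectangle.
Outer rectangle: 100 × 220, A = 22 000 mm², y = 110 mm, Ī = 88 733 333 mm⁴.
Inner void (subtracted): 64 × 184, A = 11 776 mm², y = 110 mm, Ī = 33 224 021 mm⁴.
By symmetry the centroid is at mid-height, ȳ = 110 mm.
All pieces are centred on the horizontal centroidal axis, so I = ΣĪ (holes subtracted) = 55 509 312 mm⁴.
Extreme fibre distance c = 110 mm; S = I/c = 504 630 mm³.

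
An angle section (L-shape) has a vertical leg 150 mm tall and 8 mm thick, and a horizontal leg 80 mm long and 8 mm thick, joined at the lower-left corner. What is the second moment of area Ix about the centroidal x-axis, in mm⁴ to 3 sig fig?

Treat the section as a set of non-overlapping primitives; coordinates are from the bounding-box lower-left.
Vertical leg: 8 × 150, A = 1 200 mm², y = 75 mm, Ī = 2 250 000 mm⁴.
Horizontal leg (remainder): 72 × 8, A = 576 mm², y = 4 mm, Ī = 3 072 mm⁴.
Centroid: ȳ = ΣA·y / ΣA = 51.973 mm.
Transfer each piece to the centroidal x-axis using Ī + A·d² with d = y − 51.973:
  vertical leg: d = 23.027 mm → contributes +2 886 293 mm⁴
  horizontal leg (remainder): d = -47.973 mm → contributes +1 328 682 mm⁴
Total I = 4 214 975 mm⁴.

Ix ≈ 4.21 × 10⁶ mm⁴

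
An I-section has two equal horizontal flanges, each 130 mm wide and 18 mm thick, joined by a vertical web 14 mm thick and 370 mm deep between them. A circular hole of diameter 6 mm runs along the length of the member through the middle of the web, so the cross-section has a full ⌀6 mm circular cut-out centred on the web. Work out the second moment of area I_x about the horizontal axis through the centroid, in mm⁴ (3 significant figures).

Split into non-overlapping primitives; take the origin at the lower-left of the bounding box.
Bottom flange: 130 × 18, A = 2 340 mm², y = 9 mm, Ī = 63 180 mm⁴.
Web: 14 × 370, A = 5 180 mm², y = 203 mm, Ī = 59 095 167 mm⁴.
Top flange: 130 × 18, A = 2 340 mm², y = 397 mm, Ī = 63 180 mm⁴.
Hole (subtracted): ⌀6, A = 28.274 mm², y = 203 mm, Ī = 63.617 mm⁴.
By symmetry the centroid is at mid-height, ȳ = 203 mm.
Transfer each piece to the horizontal axis through the centroid using Ī + A·d² with d = y − 203:
  bottom flange: d = -194 mm → contributes +88 131 420 mm⁴
  web: d = 0 mm → contributes +59 095 167 mm⁴
  top flange: d = 194 mm → contributes +88 131 420 mm⁴
  hole: d = 0 mm → contributes −63.617 mm⁴
Total I = 235 357 943 mm⁴.

I_x ≈ 2.35 × 10⁸ mm⁴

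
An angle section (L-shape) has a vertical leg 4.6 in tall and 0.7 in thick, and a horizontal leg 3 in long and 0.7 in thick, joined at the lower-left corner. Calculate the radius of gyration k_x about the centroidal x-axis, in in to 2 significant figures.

k_x ≈ 1.4 in

Split into non-overlapping primitives; take the origin at the lower-left of the bounding box.
Vertical leg: 0.7 × 4.6, A = 3.22 in², y = 2.3 in, Ī = 5.678 in⁴.
Horizontal leg (remainder): 2.3 × 0.7, A = 1.61 in², y = 0.35 in, Ī = 0.06574 in⁴.
Centroid: ȳ = ΣA·y / ΣA = 1.65 in.
Transfer each piece to the centroidal x-axis using Ī + A·d² with d = y − 1.65:
  vertical leg: d = 0.65 in → contributes +7.038 in⁴
  horizontal leg (remainder): d = -1.3 in → contributes +2.787 in⁴
Total I = 9.825 in⁴.
Radius of gyration: k = √(I/A) = √(9.825 / 4.83) = 1.426 in.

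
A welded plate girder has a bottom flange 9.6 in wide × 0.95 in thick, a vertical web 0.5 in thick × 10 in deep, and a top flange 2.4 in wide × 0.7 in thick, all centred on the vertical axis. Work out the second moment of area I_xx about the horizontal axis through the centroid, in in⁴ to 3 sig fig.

I_xx ≈ 258 in⁴

Split into non-overlapping primitives; take the origin at the lower-left of the bounding box.
Bottom plate: 9.6 × 0.95, A = 9.12 in², y = 0.475 in, Ī = 0.6859 in⁴.
Web plate: 0.5 × 10, A = 5 in², y = 5.95 in, Ī = 41.667 in⁴.
Top plate: 2.4 × 0.7, A = 1.68 in², y = 11.3 in, Ī = 0.0686 in⁴.
Centroid: ȳ = ΣA·y / ΣA = 3.3586 in.
Transfer each piece to the horizontal axis through the centroid using Ī + A·d² with d = y − 3.3586:
  bottom plate: d = -2.8836 in → contributes +76.52 in⁴
  web plate: d = 2.5914 in → contributes +75.243 in⁴
  top plate: d = 7.9414 in → contributes +106.02 in⁴
Total I = 257.78 in⁴.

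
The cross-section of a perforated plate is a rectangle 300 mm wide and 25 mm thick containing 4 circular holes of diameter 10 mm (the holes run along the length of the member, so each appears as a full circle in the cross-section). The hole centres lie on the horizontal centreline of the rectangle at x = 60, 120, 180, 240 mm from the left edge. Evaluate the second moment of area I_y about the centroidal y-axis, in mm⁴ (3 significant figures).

Treat the section as a set of non-overlapping primitives; coordinates are from the bounding-box lower-left.
Plate: 300 × 25, A = 7 500 mm², x = 150 mm, Ī = 56 250 000 mm⁴.
Hole 1 (subtracted): ⌀10, A = 78.54 mm², x = 60 mm, Ī = 490.87 mm⁴.
Hole 2 (subtracted): ⌀10, A = 78.54 mm², x = 120 mm, Ī = 490.87 mm⁴.
Hole 3 (subtracted): ⌀10, A = 78.54 mm², x = 180 mm, Ī = 490.87 mm⁴.
Hole 4 (subtracted): ⌀10, A = 78.54 mm², x = 240 mm, Ī = 490.87 mm⁴.
By symmetry the centroid is at mid-width, x̄ = 150 mm.
Transfer each piece to the centroidal y-axis using Ī + A·d² with d = x − 150:
  plate: d = 0 mm → contributes +56 250 000 mm⁴
  hole 1: d = -90 mm → contributes −636 663 mm⁴
  hole 2: d = -30 mm → contributes −71 177 mm⁴
  hole 3: d = 30 mm → contributes −71 177 mm⁴
  hole 4: d = 90 mm → contributes −636 663 mm⁴
Total I = 54 834 320 mm⁴.

I_y ≈ 5.48 × 10⁷ mm⁴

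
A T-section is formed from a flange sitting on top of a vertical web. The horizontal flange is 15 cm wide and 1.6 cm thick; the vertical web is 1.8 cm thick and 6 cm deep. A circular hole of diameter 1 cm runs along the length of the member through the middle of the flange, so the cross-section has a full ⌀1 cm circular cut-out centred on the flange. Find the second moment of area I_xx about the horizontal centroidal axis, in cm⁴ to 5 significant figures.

Treat the section as a set of non-overlapping primitives; coordinates are from the bounding-box lower-left.
Flange: 15 × 1.6, A = 24 cm², y = 6.8 cm, Ī = 5.12 cm⁴.
Web: 1.8 × 6, A = 10.8 cm², y = 3 cm, Ī = 32.4 cm⁴.
Hole (subtracted): ⌀1, A = 0.7853982 cm², y = 6.8 cm, Ī = 0.04908739 cm⁴.
Centroid: ȳ = ΣA·y / ΣA = 5.593459 cm.
Transfer each piece to the horizontal centroidal axis using Ī + A·d² with d = y − 5.593459:
  flange: d = 1.206541 cm → contributes +40.05777 cm⁴
  web: d = -2.593459 cm → contributes +105.0411 cm⁴
  hole: d = 1.206541 cm → contributes −1.192423 cm⁴
Total I = 143.9065 cm⁴.

I_xx ≈ 143.91 cm⁴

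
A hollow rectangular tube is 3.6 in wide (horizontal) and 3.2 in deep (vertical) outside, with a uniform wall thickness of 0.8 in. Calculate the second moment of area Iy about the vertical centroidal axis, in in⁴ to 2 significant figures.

Treat the section as a set of non-overlapping primitives; coordinates are from the bounding-box lower-left.
Outer rectangle: 3.6 × 3.2, A = 11.52 in², x = 1.8 in, Ī = 12.44 in⁴.
Inner void (subtracted): 2 × 1.6, A = 3.2 in², x = 1.8 in, Ī = 1.067 in⁴.
By symmetry the centroid is at mid-width, x̄ = 1.8 in.
All pieces are centred on the vertical centroidal axis, so I = ΣĪ (holes subtracted) = 11.37 in⁴.

Iy ≈ 11 in⁴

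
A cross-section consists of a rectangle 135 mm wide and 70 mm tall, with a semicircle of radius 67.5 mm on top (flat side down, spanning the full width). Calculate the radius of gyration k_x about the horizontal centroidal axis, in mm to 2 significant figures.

k_x ≈ 37 mm

Decompose the section into non-overlapping parts with the origin at the bottom-left of its bounding rectangle.
Rectangular body: 135 × 70, A = 9 450 mm², y = 35 mm, Ī = 3 858 750 mm⁴.
Semicircular cap: semicircle r = 67.5, A = 7 157 mm², y = 98.65 mm, Ī = 2 278 490 mm⁴.
Centroid: ȳ = ΣA·y / ΣA = 62.43 mm.
Transfer each piece to the horizontal centroidal axis using Ī + A·d² with d = y − 62.43:
  rectangular body: d = -27.43 mm → contributes +10 968 845 mm⁴
  semicircular cap: d = 36.22 mm → contributes +11 666 635 mm⁴
Total I = 22 635 480 mm⁴.
Radius of gyration: k = √(I/A) = √(22 635 480 / 16 607) = 36.92 mm.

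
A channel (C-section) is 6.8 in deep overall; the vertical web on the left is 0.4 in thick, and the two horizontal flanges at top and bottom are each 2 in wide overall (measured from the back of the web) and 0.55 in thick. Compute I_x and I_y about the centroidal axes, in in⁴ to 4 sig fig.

Split into non-overlapping primitives; take the origin at the lower-left of the bounding box.
Web: 0.4 × 6.8, A = 2.72 in², y = 3.4 in, Ī = 10.4811 in⁴.
Top flange (beyond web): 1.6 × 0.55, A = 0.88 in², y = 6.525 in, Ī = 0.0221833 in⁴.
Bottom flange (beyond web): 1.6 × 0.55, A = 0.88 in², y = 0.275 in, Ī = 0.0221833 in⁴.
By symmetry the centroid is at mid-height, ȳ = 3.4 in.
Transfer each piece to the centroidal x-axis using Ī + A·d² with d = y − 3.4:
  web: d = 0 in → contributes +10.4811 in⁴
  top flange (beyond web): d = 3.125 in → contributes +8.61593 in⁴
  bottom flange (beyond web): d = -3.125 in → contributes +8.61593 in⁴
Total I = 27.7129 in⁴.
For the y-axis: x̄ = 0.592857 in.
Repeating about the centroidal y-axis gives I_y = 1.4803 in⁴.

I_x ≈ 27.71 in⁴, I_y ≈ 1.480 in⁴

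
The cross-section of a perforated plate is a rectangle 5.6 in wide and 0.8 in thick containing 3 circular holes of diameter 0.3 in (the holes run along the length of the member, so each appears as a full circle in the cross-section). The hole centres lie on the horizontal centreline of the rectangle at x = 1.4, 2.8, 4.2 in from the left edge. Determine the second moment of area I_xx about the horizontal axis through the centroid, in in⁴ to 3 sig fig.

Split into non-overlapping primitives; take the origin at the lower-left of the bounding box.
Plate: 5.6 × 0.8, A = 4.48 in², y = 0.4 in, Ī = 0.23893 in⁴.
Hole 1 (subtracted): ⌀0.3, A = 0.070686 in², y = 0.4 in, Ī = 0.00039761 in⁴.
Hole 2 (subtracted): ⌀0.3, A = 0.070686 in², y = 0.4 in, Ī = 0.00039761 in⁴.
Hole 3 (subtracted): ⌀0.3, A = 0.070686 in², y = 0.4 in, Ī = 0.00039761 in⁴.
By symmetry the centroid is at mid-height, ȳ = 0.4 in.
All pieces are centred on the horizontal axis through the centroid, so I = ΣĪ (holes subtracted) = 0.23774 in⁴.

I_xx ≈ 0.238 in⁴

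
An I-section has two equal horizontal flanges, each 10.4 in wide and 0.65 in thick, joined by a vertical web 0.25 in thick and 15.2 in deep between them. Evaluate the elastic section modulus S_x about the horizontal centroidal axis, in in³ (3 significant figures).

S_x ≈ 112 in³

Split into non-overlapping primitives; take the origin at the lower-left of the bounding box.
Bottom flange: 10.4 × 0.65, A = 6.76 in², y = 0.325 in, Ī = 0.23801 in⁴.
Web: 0.25 × 15.2, A = 3.8 in², y = 8.25 in, Ī = 73.163 in⁴.
Top flange: 10.4 × 0.65, A = 6.76 in², y = 16.175 in, Ī = 0.23801 in⁴.
By symmetry the centroid is at mid-height, ȳ = 8.25 in.
Transfer each piece to the horizontal centroidal axis using Ī + A·d² with d = y − 8.25:
  bottom flange: d = -7.925 in → contributes +424.8 in⁴
  web: d = 0 in → contributes +73.163 in⁴
  top flange: d = 7.925 in → contributes +424.8 in⁴
Total I = 922.77 in⁴.
Extreme fibre distance c = 8.25 in; S = I/c = 111.85 in³.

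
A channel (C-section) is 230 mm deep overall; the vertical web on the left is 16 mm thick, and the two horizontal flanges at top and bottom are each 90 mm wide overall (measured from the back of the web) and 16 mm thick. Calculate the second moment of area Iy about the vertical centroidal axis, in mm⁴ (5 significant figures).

Iy ≈ 4.0768 × 10⁶ mm⁴

Break the section into simple shapes (no overlaps), measuring from the bottom-left corner of the bounding box.
Web: 16 × 230, A = 3 680 mm², x = 8 mm, Ī = 78506.67 mm⁴.
Top flange (beyond web): 74 × 16, A = 1 184 mm², x = 53 mm, Ī = 540298.7 mm⁴.
Bottom flange (beyond web): 74 × 16, A = 1 184 mm², x = 53 mm, Ī = 540298.7 mm⁴.
Centroid: x̄ = ΣA·x / ΣA = 25.61905 mm.
Transfer each piece to the vertical centroidal axis using Ī + A·d² with d = x − 25.61905:
  web: d = -17.61905 mm → contributes +1 220 892 mm⁴
  top flange (beyond web): d = 27.38095 mm → contributes +1 427 963 mm⁴
  bottom flange (beyond web): d = 27.38095 mm → contributes +1 427 963 mm⁴
Total I = 4 076 818 mm⁴.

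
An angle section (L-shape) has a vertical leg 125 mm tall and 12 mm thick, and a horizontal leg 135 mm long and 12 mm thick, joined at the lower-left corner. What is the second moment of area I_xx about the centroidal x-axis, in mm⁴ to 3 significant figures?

I_xx ≈ 4.35 × 10⁶ mm⁴

Treat the section as a set of non-overlapping primitives; coordinates are from the bounding-box lower-left.
Vertical leg: 12 × 125, A = 1 500 mm², y = 62.5 mm, Ī = 1 953 125 mm⁴.
Horizontal leg (remainder): 123 × 12, A = 1 476 mm², y = 6 mm, Ī = 17 712 mm⁴.
Centroid: ȳ = ΣA·y / ΣA = 34.478 mm.
Transfer each piece to the centroidal x-axis using Ī + A·d² with d = y − 34.478:
  vertical leg: d = 28.022 mm → contributes +3 130 989 mm⁴
  horizontal leg (remainder): d = -28.478 mm → contributes +1 214 728 mm⁴
Total I = 4 345 717 mm⁴.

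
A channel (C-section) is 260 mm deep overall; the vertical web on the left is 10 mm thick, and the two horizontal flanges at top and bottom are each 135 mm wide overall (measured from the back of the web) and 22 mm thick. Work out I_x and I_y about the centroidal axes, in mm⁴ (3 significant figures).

Treat the section as a set of non-overlapping primitives; coordinates are from the bounding-box lower-left.
Web: 10 × 260, A = 2 600 mm², y = 130 mm, Ī = 14 646 667 mm⁴.
Top flange (beyond web): 125 × 22, A = 2 750 mm², y = 249 mm, Ī = 110 917 mm⁴.
Bottom flange (beyond web): 125 × 22, A = 2 750 mm², y = 11 mm, Ī = 110 917 mm⁴.
By symmetry the centroid is at mid-height, ȳ = 130 mm.
Transfer each piece to the centroidal x-axis using Ī + A·d² with d = y − 130:
  web: d = 0 mm → contributes +14 646 667 mm⁴
  top flange (beyond web): d = 119 mm → contributes +39 053 667 mm⁴
  bottom flange (beyond web): d = -119 mm → contributes +39 053 667 mm⁴
Total I = 92 754 000 mm⁴.
For the y-axis: x̄ = 50.833 mm.
Repeating about the centroidal y-axis gives I_y = 15 226 875 mm⁴.

I_x ≈ 9.28 × 10⁷ mm⁴, I_y ≈ 1.52 × 10⁷ mm⁴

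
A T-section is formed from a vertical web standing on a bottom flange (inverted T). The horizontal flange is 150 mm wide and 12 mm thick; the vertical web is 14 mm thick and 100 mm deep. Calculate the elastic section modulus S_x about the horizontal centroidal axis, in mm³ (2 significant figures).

S_x ≈ 4.5 × 10⁴ mm³

Treat the section as a set of non-overlapping primitives; coordinates are from the bounding-box lower-left.
Flange: 150 × 12, A = 1 800 mm², y = 6 mm, Ī = 21 600 mm⁴.
Web: 14 × 100, A = 1 400 mm², y = 62 mm, Ī = 1 166 667 mm⁴.
Centroid: ȳ = ΣA·y / ΣA = 30.5 mm.
Transfer each piece to the horizontal centroidal axis using Ī + A·d² with d = y − 30.5:
  flange: d = -24.5 mm → contributes +1 102 050 mm⁴
  web: d = 31.5 mm → contributes +2 555 817 mm⁴
Total I = 3 657 867 mm⁴.
Extreme fibre distance c = 81.5 mm; S = I/c = 44 882 mm³.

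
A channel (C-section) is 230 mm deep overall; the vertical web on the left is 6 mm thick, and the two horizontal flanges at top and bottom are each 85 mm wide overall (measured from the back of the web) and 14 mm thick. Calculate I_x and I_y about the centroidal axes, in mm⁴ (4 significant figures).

I_x ≈ 3.192 × 10⁷ mm⁴, I_y ≈ 2.690 × 10⁶ mm⁴

Break the section into simple shapes (no overlaps), measuring from the bottom-left corner of the bounding box.
Web: 6 × 230, A = 1 380 mm², y = 115 mm, Ī = 6 083 500 mm⁴.
Top flange (beyond web): 79 × 14, A = 1 106 mm², y = 223 mm, Ī = 18064.7 mm⁴.
Bottom flange (beyond web): 79 × 14, A = 1 106 mm², y = 7 mm, Ī = 18064.7 mm⁴.
By symmetry the centroid is at mid-height, ȳ = 115 mm.
Transfer each piece to the centroidal x-axis using Ī + A·d² with d = y − 115:
  web: d = 0 mm → contributes +6 083 500 mm⁴
  top flange (beyond web): d = 108 mm → contributes +12 918 449 mm⁴
  bottom flange (beyond web): d = -108 mm → contributes +12 918 449 mm⁴
Total I = 31 920 397 mm⁴.
For the y-axis: x̄ = 29.172 mm.
Repeating about the centroidal y-axis gives I_y = 2 689 555 mm⁴.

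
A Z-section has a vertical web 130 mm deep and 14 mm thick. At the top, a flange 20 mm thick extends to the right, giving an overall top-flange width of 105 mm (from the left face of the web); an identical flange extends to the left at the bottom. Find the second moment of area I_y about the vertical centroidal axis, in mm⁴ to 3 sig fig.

I_y ≈ 1.26 × 10⁷ mm⁴

Break the section into simple shapes (no overlaps), measuring from the bottom-left corner of the bounding box.
Web: 14 × 130, A = 1 820 mm², x = 98 mm, Ī = 29 727 mm⁴.
Top flange (beyond web): 91 × 20, A = 1 820 mm², x = 150.5 mm, Ī = 1 255 952 mm⁴.
Bottom flange (beyond web): 91 × 20, A = 1 820 mm², x = 45.5 mm, Ī = 1 255 952 mm⁴.
Centroid: x̄ = ΣA·x / ΣA = 98 mm.
Transfer each piece to the vertical centroidal axis using Ī + A·d² with d = x − 98:
  web: d = 0 mm → contributes +29 727 mm⁴
  top flange (beyond web): d = 52.5 mm → contributes +6 272 327 mm⁴
  bottom flange (beyond web): d = -52.5 mm → contributes +6 272 327 mm⁴
Total I = 12 574 380 mm⁴.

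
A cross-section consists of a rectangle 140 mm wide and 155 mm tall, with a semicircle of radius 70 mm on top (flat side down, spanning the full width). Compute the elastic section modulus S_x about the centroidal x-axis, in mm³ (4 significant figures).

Treat the section as a set of non-overlapping primitives; coordinates are from the bounding-box lower-left.
Rectangular body: 140 × 155, A = 21 700 mm², y = 77.5 mm, Ī = 43 445 208 mm⁴.
Semicircular cap: semicircle r = 70, A = 7696.9 mm², y = 184.709 mm, Ī = 2 635 265 mm⁴.
Centroid: ȳ = ΣA·y / ΣA = 105.57 mm.
Transfer each piece to the centroidal x-axis using Ī + A·d² with d = y − 105.57:
  rectangular body: d = -28.0702 mm → contributes +60 543 408 mm⁴
  semicircular cap: d = 79.1387 mm → contributes +50 840 495 mm⁴
Total I = 111 383 903 mm⁴.
Extreme fibre distance c = 119.43 mm; S = I/c = 932 631 mm³.

S_x ≈ 9.326 × 10⁵ mm³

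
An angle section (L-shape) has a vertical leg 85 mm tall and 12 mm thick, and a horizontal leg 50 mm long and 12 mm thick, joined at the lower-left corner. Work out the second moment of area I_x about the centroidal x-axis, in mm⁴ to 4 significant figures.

I_x ≈ 1.039 × 10⁶ mm⁴

Break the section into simple shapes (no overlaps), measuring from the bottom-left corner of the bounding box.
Vertical leg: 12 × 85, A = 1 020 mm², y = 42.5 mm, Ī = 614 125 mm⁴.
Horizontal leg (remainder): 38 × 12, A = 456 mm², y = 6 mm, Ī = 5 472 mm⁴.
Centroid: ȳ = ΣA·y / ΣA = 31.2236 mm.
Transfer each piece to the centroidal x-axis using Ī + A·d² with d = y − 31.2236:
  vertical leg: d = 11.2764 mm → contributes +743 826 mm⁴
  horizontal leg (remainder): d = -25.2236 mm → contributes +295 592 mm⁴
Total I = 1 039 418 mm⁴.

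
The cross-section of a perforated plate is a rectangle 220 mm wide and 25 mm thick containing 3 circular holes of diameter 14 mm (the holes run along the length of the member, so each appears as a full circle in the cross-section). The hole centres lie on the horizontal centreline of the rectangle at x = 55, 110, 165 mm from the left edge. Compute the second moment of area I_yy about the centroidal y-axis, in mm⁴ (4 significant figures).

I_yy ≈ 2.125 × 10⁷ mm⁴

Break the section into simple shapes (no overlaps), measuring from the bottom-left corner of the bounding box.
Plate: 220 × 25, A = 5 500 mm², x = 110 mm, Ī = 22 183 333 mm⁴.
Hole 1 (subtracted): ⌀14, A = 153.938 mm², x = 55 mm, Ī = 1885.74 mm⁴.
Hole 2 (subtracted): ⌀14, A = 153.938 mm², x = 110 mm, Ī = 1885.74 mm⁴.
Hole 3 (subtracted): ⌀14, A = 153.938 mm², x = 165 mm, Ī = 1885.74 mm⁴.
By symmetry the centroid is at mid-width, x̄ = 110 mm.
Transfer each piece to the centroidal y-axis using Ī + A·d² with d = x − 110:
  plate: d = 0 mm → contributes +22 183 333 mm⁴
  hole 1: d = -55 mm → contributes −467 548 mm⁴
  hole 2: d = 0 mm → contributes −1885.74 mm⁴
  hole 3: d = 55 mm → contributes −467 548 mm⁴
Total I = 21 246 351 mm⁴.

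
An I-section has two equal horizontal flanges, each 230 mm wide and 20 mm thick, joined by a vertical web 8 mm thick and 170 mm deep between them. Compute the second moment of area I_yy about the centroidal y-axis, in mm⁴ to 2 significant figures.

I_yy ≈ 4.1 × 10⁷ mm⁴

Break the section into simple shapes (no overlaps), measuring from the bottom-left corner of the bounding box.
Bottom flange: 230 × 20, A = 4 600 mm², x = 115 mm, Ī = 20 278 333 mm⁴.
Web: 8 × 170, A = 1 360 mm², x = 115 mm, Ī = 7 253 mm⁴.
Top flange: 230 × 20, A = 4 600 mm², x = 115 mm, Ī = 20 278 333 mm⁴.
By symmetry the centroid is at mid-width, x̄ = 115 mm.
All pieces are centred on the centroidal y-axis, so I = ΣĪ = 40 563 920 mm⁴.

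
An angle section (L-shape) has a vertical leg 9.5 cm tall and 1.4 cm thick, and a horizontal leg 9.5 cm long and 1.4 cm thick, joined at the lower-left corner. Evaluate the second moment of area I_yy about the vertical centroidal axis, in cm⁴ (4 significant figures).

Decompose the section into non-overlapping parts with the origin at the bottom-left of its bounding rectangle.
Vertical leg: 1.4 × 9.5, A = 13.3 cm², x = 0.7 cm, Ī = 2.17233 cm⁴.
Horizontal leg (remainder): 8.1 × 1.4, A = 11.34 cm², x = 5.45 cm, Ī = 62.0015 cm⁴.
Centroid: x̄ = ΣA·x / ΣA = 2.88608 cm.
Transfer each piece to the vertical centroidal axis using Ī + A·d² with d = x − 2.88608:
  vertical leg: d = -2.18608 cm → contributes +65.7323 cm⁴
  horizontal leg (remainder): d = 2.56392 cm → contributes +136.547 cm⁴
Total I = 202.279 cm⁴.

I_yy ≈ 202.3 cm⁴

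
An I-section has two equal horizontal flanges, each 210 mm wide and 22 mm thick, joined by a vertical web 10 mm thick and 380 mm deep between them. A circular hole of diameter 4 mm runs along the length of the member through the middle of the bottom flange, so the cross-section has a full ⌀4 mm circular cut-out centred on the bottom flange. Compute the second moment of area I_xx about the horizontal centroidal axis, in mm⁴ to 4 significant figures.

Split into non-overlapping primitives; take the origin at the lower-left of the bounding box.
Bottom flange: 210 × 22, A = 4 620 mm², y = 11 mm, Ī = 186 340 mm⁴.
Web: 10 × 380, A = 3 800 mm², y = 212 mm, Ī = 45 726 667 mm⁴.
Top flange: 210 × 22, A = 4 620 mm², y = 413 mm, Ī = 186 340 mm⁴.
Hole (subtracted): ⌀4, A = 12.5664 mm², y = 11 mm, Ī = 12.5664 mm⁴.
Centroid: ȳ = ΣA·y / ΣA = 212.194 mm.
Transfer each piece to the horizontal centroidal axis using Ī + A·d² with d = y − 212.194:
  bottom flange: d = -201.194 mm → contributes +187 199 227 mm⁴
  web: d = -0.193886 mm → contributes +45 726 810 mm⁴
  top flange: d = 200.806 mm → contributes +186 479 040 mm⁴
  hole: d = -201.194 mm → contributes −508 686 mm⁴
Total I = 418 896 390 mm⁴.

I_xx ≈ 4.189 × 10⁸ mm⁴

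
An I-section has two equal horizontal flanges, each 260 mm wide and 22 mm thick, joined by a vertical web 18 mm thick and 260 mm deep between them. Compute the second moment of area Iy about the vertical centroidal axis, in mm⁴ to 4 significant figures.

Split into non-overlapping primitives; take the origin at the lower-left of the bounding box.
Bottom flange: 260 × 22, A = 5 720 mm², x = 130 mm, Ī = 32 222 667 mm⁴.
Web: 18 × 260, A = 4 680 mm², x = 130 mm, Ī = 126 360 mm⁴.
Top flange: 260 × 22, A = 5 720 mm², x = 130 mm, Ī = 32 222 667 mm⁴.
By symmetry the centroid is at mid-width, x̄ = 130 mm.
All pieces are centred on the vertical centroidal axis, so I = ΣĪ = 64 571 693 mm⁴.

Iy ≈ 6.457 × 10⁷ mm⁴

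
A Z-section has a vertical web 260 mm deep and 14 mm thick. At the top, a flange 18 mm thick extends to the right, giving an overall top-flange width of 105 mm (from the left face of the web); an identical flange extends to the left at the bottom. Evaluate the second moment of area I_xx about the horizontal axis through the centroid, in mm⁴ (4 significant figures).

I_xx ≈ 6.856 × 10⁷ mm⁴

Break the section into simple shapes (no overlaps), measuring from the bottom-left corner of the bounding box.
Web: 14 × 260, A = 3 640 mm², y = 130 mm, Ī = 20 505 333 mm⁴.
Top flange (beyond web): 91 × 18, A = 1 638 mm², y = 251 mm, Ī = 44 226 mm⁴.
Bottom flange (beyond web): 91 × 18, A = 1 638 mm², y = 9 mm, Ī = 44 226 mm⁴.
Centroid: ȳ = ΣA·y / ΣA = 130 mm.
Transfer each piece to the horizontal axis through the centroid using Ī + A·d² with d = y − 130:
  web: d = 0 mm → contributes +20 505 333 mm⁴
  top flange (beyond web): d = 121 mm → contributes +24 026 184 mm⁴
  bottom flange (beyond web): d = -121 mm → contributes +24 026 184 mm⁴
Total I = 68 557 701 mm⁴.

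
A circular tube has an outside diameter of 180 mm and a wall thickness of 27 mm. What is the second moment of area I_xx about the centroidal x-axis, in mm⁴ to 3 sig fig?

I_xx ≈ 3.92 × 10⁷ mm⁴

Treat the section as a set of non-overlapping primitives; coordinates are from the bounding-box lower-left.
Outer circle: ⌀180, A = 25 447 mm², y = 90 mm, Ī = 51 529 974 mm⁴.
Bore (subtracted): ⌀126, A = 12 469 mm², y = 90 mm, Ī = 12 372 347 mm⁴.
By symmetry the centroid is at mid-height, ȳ = 90 mm.
All pieces are centred on the centroidal x-axis, so I = ΣĪ (holes subtracted) = 39 157 627 mm⁴.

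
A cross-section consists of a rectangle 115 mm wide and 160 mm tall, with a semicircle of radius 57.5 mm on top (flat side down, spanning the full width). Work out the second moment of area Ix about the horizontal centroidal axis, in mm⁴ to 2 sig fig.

Ix ≈ 8.5 × 10⁷ mm⁴

Treat the section as a set of non-overlapping primitives; coordinates are from the bounding-box lower-left.
Rectangular body: 115 × 160, A = 18 400 mm², y = 80 mm, Ī = 39 253 333 mm⁴.
Semicircular cap: semicircle r = 57.5, A = 5 193 mm², y = 184.4 mm, Ī = 1 199 785 mm⁴.
Centroid: ȳ = ΣA·y / ΣA = 103 mm.
Transfer each piece to the horizontal centroidal axis using Ī + A·d² with d = y − 103:
  rectangular body: d = -22.98 mm → contributes +48 971 369 mm⁴
  semicircular cap: d = 81.42 mm → contributes +35 630 080 mm⁴
Total I = 84 601 449 mm⁴.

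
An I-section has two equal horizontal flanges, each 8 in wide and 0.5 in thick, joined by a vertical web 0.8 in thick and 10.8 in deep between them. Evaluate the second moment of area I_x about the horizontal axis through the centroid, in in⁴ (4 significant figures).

I_x ≈ 339.5 in⁴

Split into non-overlapping primitives; take the origin at the lower-left of the bounding box.
Bottom flange: 8 × 0.5, A = 4 in², y = 0.25 in, Ī = 0.0833333 in⁴.
Web: 0.8 × 10.8, A = 8.64 in², y = 5.9 in, Ī = 83.9808 in⁴.
Top flange: 8 × 0.5, A = 4 in², y = 11.55 in, Ī = 0.0833333 in⁴.
By symmetry the centroid is at mid-height, ȳ = 5.9 in.
Transfer each piece to the horizontal axis through the centroid using Ī + A·d² with d = y − 5.9:
  bottom flange: d = -5.65 in → contributes +127.773 in⁴
  web: d = 0 in → contributes +83.9808 in⁴
  top flange: d = 5.65 in → contributes +127.773 in⁴
Total I = 339.527 in⁴.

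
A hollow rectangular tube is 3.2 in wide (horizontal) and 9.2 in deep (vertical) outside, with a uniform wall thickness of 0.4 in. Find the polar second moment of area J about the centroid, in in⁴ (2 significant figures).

Treat the section as a set of non-overlapping primitives; coordinates are from the bounding-box lower-left.
Outer rectangle: 3.2 × 9.2, A = 29.44 in², y = 4.6 in, Ī = 207.7 in⁴.
Inner void (subtracted): 2.4 × 8.4, A = 20.16 in², y = 4.6 in, Ī = 118.5 in⁴.
By symmetry the centroid is at mid-height, ȳ = 4.6 in.
All pieces are centred on the centroidal x-axis, so I = ΣĪ (holes subtracted) = 89.11 in⁴.
Repeating about the centroidal y-axis gives I_y = 15.45 in⁴.
Polar second moment: J = I_x + I_y = 104.6 in⁴.

J ≈ 100 in⁴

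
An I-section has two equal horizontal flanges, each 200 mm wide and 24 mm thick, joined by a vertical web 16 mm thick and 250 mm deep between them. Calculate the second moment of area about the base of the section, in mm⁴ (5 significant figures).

Treat the section as a set of non-overlapping primitives; coordinates are from the bounding-box lower-left.
Bottom flange: 200 × 24, A = 4 800 mm², y = 12 mm, Ī = 230 400 mm⁴.
Web: 16 × 250, A = 4 000 mm², y = 149 mm, Ī = 20 833 333 mm⁴.
Top flange: 200 × 24, A = 4 800 mm², y = 286 mm, Ī = 230 400 mm⁴.
Transfer each piece to a horizontal axis along the bottom face using Ī + A·d² with d = y − 0:
  bottom flange: d = 12 mm → contributes +921 600 mm⁴
  web: d = 149 mm → contributes +109 637 333 mm⁴
  top flange: d = 286 mm → contributes +392 851 200 mm⁴
Total I = 503 410 133 mm⁴.

I_base ≈ 5.0341 × 10⁸ mm⁴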